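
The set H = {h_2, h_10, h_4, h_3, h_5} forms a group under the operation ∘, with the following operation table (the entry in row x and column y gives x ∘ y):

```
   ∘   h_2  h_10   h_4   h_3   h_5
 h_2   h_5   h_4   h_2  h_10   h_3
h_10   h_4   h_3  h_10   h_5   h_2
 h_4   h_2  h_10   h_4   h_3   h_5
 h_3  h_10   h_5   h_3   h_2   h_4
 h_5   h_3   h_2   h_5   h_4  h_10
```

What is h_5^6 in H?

h_5^1 = h_5
h_5^2 = h_5 ∘ h_5 = h_10
h_5^3 = h_10 ∘ h_5 = h_2
h_5^4 = h_2 ∘ h_5 = h_3
h_5^5 = h_3 ∘ h_5 = h_4
h_5^6 = h_4 ∘ h_5 = h_5

h_5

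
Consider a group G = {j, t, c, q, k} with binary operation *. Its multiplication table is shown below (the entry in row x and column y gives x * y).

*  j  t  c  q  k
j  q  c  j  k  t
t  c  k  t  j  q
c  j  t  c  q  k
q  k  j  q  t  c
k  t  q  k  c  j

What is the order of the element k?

The identity element is c (its row matches the header).
k^1 = k
k^2 = k * k = j
k^3 = j * k = t
k^4 = t * k = q
k^5 = q * k = c
The first power of k equal to the identity is k^5, so ord(k) = 5.
(Structurally, G here is isomorphic to the cyclic group Z_5.)

5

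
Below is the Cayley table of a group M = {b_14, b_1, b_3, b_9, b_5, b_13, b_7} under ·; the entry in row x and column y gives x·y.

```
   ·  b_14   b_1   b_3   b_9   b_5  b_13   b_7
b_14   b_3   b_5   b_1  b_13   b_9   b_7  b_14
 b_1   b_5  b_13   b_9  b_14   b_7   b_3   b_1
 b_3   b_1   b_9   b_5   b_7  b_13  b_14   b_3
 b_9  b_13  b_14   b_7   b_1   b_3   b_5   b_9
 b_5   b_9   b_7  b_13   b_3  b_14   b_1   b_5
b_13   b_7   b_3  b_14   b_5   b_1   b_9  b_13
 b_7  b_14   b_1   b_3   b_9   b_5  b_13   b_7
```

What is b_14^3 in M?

b_14^1 = b_14
b_14^2 = b_14·b_14 = b_3
b_14^3 = b_3·b_14 = b_1

b_1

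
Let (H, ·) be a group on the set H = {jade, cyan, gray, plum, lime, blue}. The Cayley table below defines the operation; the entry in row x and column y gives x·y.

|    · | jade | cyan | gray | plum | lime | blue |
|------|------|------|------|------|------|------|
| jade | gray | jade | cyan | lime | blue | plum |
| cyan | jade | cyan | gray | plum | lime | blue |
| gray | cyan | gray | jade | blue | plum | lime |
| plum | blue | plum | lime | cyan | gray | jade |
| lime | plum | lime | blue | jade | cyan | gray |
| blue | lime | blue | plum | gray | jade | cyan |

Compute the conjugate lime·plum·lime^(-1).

blue

The identity is cyan. In row lime, the entry cyan sits in column lime, so lime^(-1) = lime.
lime·plum = jade
jade·lime = blue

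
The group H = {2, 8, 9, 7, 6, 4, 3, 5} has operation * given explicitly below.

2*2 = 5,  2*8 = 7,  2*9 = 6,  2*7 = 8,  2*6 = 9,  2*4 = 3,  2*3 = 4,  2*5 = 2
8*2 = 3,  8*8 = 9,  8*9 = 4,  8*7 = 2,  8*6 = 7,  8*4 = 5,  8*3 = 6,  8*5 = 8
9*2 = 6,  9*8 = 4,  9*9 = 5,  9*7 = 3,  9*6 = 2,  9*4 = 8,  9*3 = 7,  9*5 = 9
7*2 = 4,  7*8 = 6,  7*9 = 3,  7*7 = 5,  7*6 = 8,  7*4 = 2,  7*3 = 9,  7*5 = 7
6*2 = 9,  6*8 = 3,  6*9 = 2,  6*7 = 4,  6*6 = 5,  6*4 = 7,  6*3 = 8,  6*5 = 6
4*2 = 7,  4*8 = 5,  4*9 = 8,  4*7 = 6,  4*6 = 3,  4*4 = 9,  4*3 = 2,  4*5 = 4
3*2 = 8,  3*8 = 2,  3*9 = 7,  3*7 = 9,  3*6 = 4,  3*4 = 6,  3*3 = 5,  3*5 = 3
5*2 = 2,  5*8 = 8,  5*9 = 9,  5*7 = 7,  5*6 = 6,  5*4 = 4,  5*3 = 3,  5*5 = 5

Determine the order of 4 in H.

The identity element is 5 (its row matches the header).
4^1 = 4
4^2 = 4 * 4 = 9
4^3 = 9 * 4 = 8
4^4 = 8 * 4 = 5
The first power of 4 equal to the identity is 4^4, so ord(4) = 4.
(Structurally, H here is isomorphic to the dihedral group D_4.)

4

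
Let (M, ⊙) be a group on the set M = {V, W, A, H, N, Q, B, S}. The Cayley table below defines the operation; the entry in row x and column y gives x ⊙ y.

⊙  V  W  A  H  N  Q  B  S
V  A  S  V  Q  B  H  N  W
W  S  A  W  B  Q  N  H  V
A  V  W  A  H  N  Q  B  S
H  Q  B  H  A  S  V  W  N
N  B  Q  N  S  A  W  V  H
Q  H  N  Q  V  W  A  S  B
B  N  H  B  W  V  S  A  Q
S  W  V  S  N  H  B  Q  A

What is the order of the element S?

2

The identity element is A (its row matches the header).
S^1 = S
S^2 = S ⊙ S = A
The first power of S equal to the identity is S^2, so ord(S) = 2.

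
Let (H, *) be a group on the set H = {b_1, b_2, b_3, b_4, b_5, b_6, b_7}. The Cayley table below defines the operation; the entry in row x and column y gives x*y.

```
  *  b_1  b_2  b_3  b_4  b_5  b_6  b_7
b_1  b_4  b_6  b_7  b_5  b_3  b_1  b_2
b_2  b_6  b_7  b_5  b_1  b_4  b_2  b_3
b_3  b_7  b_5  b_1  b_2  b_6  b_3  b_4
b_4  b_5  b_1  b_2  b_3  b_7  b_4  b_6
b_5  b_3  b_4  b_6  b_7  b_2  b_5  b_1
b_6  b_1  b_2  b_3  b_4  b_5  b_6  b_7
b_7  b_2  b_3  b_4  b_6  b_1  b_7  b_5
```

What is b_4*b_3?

Read row b_4, column b_3: b_4*b_3 = b_2.
(Structurally, H here is isomorphic to the cyclic group Z_7.)

b_2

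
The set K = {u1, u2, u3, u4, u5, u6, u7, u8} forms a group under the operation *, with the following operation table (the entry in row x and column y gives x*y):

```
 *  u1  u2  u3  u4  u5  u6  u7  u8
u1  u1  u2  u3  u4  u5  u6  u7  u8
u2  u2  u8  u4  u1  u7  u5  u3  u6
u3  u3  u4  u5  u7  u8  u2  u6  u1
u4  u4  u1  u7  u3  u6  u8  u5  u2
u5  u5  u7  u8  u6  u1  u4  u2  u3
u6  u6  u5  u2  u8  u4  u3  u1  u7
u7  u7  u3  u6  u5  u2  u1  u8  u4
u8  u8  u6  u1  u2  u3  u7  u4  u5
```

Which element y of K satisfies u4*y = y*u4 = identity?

u2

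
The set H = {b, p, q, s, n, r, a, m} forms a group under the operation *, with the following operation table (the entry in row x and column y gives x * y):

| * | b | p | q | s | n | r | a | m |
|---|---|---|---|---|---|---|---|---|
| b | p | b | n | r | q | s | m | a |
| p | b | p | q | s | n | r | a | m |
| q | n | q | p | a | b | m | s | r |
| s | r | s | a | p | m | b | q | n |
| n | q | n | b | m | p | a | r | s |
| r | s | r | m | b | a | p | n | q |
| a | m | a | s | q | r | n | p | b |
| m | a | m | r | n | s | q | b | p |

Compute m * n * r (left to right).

m * n = s
s * r = b

b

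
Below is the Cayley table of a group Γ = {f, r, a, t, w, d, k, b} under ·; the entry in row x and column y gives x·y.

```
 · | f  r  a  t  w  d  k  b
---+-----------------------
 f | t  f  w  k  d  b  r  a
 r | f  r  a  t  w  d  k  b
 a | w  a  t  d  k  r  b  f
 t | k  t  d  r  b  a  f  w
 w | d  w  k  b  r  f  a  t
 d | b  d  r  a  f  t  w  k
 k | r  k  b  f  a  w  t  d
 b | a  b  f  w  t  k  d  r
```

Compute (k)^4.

k^1 = k
k^2 = k·k = t
k^3 = t·k = f
k^4 = f·k = r

r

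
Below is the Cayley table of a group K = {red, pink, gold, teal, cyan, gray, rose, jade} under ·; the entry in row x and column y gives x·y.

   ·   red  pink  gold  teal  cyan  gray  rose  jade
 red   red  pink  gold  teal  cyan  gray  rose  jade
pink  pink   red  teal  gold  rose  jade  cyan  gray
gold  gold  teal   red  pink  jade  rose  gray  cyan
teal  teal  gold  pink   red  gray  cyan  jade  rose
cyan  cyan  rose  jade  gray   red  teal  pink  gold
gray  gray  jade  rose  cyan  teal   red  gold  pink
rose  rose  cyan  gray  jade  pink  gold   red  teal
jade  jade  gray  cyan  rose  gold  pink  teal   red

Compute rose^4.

red

rose^1 = rose
rose^2 = rose·rose = red
rose^3 = red·rose = rose
rose^4 = rose·rose = red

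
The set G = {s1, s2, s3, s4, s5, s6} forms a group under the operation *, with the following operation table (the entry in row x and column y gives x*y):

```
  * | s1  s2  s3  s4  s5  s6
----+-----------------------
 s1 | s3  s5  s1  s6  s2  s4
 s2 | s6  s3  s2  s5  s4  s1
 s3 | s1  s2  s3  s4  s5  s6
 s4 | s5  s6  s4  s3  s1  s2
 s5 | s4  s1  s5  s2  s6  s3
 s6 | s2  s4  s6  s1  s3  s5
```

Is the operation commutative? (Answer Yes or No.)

s6*s4 = s1 but s4*s6 = s2.
Since s6 and s4 do not commute, G is not abelian.

No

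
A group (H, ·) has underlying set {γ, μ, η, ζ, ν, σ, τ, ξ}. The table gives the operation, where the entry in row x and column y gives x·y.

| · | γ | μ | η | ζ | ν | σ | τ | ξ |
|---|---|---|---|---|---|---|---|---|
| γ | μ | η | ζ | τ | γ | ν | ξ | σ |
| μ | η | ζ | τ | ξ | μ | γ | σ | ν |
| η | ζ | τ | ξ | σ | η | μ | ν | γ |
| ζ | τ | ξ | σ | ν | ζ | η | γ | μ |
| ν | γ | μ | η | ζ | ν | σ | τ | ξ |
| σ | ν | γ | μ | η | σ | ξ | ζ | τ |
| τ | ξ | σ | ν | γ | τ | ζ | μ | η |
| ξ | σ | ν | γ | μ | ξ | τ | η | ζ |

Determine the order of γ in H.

8

The identity element is ν (its row matches the header).
γ^1 = γ
γ^2 = γ·γ = μ
γ^3 = μ·γ = η
γ^4 = η·γ = ζ
γ^5 = ζ·γ = τ
γ^6 = τ·γ = ξ
γ^7 = ξ·γ = σ
γ^8 = σ·γ = ν
The first power of γ equal to the identity is γ^8, so ord(γ) = 8.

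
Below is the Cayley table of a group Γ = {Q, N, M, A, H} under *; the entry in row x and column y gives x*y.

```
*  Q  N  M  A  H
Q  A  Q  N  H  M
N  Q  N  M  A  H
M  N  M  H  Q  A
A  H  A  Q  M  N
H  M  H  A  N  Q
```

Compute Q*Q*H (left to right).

Q*Q = A
A*H = N

N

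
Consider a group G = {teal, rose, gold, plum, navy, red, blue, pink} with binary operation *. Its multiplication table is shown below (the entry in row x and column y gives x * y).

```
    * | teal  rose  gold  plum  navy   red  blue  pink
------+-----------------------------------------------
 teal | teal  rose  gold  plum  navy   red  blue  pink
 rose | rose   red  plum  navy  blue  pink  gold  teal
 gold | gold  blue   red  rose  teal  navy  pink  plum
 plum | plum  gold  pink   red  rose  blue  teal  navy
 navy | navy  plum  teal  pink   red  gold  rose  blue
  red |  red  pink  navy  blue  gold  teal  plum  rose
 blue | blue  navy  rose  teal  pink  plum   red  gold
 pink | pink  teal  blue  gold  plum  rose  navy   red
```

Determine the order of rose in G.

The identity element is teal (its row matches the header).
rose^1 = rose
rose^2 = rose * rose = red
rose^3 = red * rose = pink
rose^4 = pink * rose = teal
The first power of rose equal to the identity is rose^4, so ord(rose) = 4.

4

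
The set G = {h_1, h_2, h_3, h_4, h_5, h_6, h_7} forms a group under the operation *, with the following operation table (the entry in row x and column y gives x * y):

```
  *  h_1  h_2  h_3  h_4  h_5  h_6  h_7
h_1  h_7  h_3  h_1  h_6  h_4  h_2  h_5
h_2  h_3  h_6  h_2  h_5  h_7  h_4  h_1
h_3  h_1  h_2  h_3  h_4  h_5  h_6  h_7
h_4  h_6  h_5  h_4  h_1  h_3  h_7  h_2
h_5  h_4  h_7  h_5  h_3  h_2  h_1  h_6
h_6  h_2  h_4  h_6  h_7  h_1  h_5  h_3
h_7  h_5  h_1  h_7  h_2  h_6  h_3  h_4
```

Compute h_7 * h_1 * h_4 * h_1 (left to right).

h_1

h_7 * h_1 = h_5
h_5 * h_4 = h_3
h_3 * h_1 = h_1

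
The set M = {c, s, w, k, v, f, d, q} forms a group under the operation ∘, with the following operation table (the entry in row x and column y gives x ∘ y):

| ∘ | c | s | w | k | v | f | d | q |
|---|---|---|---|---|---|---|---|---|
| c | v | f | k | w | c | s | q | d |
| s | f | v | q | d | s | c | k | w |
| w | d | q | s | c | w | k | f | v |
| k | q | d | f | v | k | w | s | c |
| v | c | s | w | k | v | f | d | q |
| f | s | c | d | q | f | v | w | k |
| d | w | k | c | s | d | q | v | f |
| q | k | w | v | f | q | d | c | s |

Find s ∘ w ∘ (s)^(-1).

The identity is v. In row s, the entry v sits in column s, so s^(-1) = s.
s ∘ w = q
q ∘ s = w

w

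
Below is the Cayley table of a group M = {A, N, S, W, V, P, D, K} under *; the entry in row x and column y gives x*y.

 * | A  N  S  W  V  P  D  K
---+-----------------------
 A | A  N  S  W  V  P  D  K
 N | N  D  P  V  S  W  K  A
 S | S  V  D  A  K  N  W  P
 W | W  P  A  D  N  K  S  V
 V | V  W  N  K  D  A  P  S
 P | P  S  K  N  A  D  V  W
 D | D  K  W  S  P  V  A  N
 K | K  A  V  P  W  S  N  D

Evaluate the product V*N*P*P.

V*N = W
W*P = K
K*P = S

S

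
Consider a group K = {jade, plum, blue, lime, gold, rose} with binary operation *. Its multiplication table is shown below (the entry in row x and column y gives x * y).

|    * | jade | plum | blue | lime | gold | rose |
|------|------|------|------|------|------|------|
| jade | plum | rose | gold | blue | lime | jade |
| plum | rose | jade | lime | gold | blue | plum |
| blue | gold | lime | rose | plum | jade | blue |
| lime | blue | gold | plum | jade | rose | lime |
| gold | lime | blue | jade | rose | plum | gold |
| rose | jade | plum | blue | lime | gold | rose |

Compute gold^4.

jade

gold^1 = gold
gold^2 = gold * gold = plum
gold^3 = plum * gold = blue
gold^4 = blue * gold = jade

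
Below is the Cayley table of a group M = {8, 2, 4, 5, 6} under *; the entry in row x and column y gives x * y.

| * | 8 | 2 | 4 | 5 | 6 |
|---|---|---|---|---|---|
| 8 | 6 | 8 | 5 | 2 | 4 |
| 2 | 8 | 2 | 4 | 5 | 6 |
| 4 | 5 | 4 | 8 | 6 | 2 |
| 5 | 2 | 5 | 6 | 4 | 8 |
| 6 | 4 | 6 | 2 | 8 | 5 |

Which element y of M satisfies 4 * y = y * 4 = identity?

6

First locate the identity: row 2 matches the header, so 2 is the identity.
Scan row 4 for 2: 4 * 6 = 2. Hence 4^(-1) = 6.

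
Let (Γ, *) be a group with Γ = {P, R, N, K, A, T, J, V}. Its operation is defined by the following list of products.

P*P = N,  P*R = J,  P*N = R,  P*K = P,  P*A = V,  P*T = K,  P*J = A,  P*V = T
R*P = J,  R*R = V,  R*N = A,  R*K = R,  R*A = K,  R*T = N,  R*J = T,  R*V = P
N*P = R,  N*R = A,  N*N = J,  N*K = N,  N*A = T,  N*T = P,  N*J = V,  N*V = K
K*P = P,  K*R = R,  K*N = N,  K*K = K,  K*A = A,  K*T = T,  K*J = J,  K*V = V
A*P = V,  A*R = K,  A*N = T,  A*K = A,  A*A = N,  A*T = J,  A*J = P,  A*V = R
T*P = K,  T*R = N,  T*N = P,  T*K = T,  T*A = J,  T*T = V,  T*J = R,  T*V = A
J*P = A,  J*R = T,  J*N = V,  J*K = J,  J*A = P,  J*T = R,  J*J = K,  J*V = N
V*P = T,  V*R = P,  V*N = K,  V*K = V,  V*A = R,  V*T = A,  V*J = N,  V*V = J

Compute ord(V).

4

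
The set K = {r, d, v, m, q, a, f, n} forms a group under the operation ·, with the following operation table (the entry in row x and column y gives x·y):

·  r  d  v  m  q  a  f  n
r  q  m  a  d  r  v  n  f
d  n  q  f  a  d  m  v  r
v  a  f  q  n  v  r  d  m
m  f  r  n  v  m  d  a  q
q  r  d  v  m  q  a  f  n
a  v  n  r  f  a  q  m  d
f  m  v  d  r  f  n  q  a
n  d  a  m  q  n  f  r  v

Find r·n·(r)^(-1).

The identity is q. In row r, the entry q sits in column r, so r^(-1) = r.
r·n = f
f·r = m
(Structurally, K here is isomorphic to the dihedral group D_4.)

m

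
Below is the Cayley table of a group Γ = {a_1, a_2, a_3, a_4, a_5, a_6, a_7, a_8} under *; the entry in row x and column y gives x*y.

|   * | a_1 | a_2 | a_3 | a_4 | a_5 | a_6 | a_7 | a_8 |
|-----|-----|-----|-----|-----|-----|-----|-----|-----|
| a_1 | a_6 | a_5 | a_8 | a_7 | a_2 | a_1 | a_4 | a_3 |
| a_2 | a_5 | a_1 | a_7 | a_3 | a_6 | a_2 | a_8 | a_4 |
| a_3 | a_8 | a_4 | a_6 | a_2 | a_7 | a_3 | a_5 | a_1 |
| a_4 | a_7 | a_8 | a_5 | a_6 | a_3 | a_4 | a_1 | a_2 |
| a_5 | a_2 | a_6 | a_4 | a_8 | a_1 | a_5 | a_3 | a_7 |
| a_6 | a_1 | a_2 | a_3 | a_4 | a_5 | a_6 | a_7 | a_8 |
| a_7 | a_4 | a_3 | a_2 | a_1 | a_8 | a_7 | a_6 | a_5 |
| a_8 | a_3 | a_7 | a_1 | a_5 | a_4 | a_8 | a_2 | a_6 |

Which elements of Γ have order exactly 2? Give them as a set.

{a_1, a_3, a_4, a_7, a_8}

Identity is a_6. Compute the order of each non-identity element by repeated multiplication:
  a_1: a_1 → a_6  (order 2)
  a_2: a_2 → a_1 → a_5 → a_6  (order 4)
  a_3: a_3 → a_6  (order 2)
  a_4: a_4 → a_6  (order 2)
  a_5: a_5 → a_1 → a_2 → a_6  (order 4)
  a_7: a_7 → a_6  (order 2)
  a_8: a_8 → a_6  (order 2)
Elements of order 2: {a_1, a_3, a_4, a_7, a_8}.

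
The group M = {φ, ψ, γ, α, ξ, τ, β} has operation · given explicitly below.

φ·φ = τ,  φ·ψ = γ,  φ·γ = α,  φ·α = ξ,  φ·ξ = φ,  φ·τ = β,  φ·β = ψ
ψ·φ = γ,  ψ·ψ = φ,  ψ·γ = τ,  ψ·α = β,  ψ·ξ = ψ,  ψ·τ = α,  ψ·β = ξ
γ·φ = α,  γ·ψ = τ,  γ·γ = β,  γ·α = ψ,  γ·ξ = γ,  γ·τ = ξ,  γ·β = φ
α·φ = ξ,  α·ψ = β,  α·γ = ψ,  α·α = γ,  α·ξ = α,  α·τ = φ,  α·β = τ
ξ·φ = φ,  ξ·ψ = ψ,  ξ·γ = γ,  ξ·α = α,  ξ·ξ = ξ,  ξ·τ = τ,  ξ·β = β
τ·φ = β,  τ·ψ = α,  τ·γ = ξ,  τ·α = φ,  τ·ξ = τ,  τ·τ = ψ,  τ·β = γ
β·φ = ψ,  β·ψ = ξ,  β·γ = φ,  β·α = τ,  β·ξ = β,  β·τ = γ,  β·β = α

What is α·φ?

ξ

Read row α, column φ: α·φ = ξ.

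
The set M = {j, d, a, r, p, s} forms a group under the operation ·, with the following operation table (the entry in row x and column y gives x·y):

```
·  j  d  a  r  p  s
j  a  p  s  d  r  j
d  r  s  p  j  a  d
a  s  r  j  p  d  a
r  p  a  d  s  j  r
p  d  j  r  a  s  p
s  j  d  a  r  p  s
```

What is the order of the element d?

The identity element is s (its row matches the header).
d^1 = d
d^2 = d·d = s
The first power of d equal to the identity is d^2, so ord(d) = 2.

2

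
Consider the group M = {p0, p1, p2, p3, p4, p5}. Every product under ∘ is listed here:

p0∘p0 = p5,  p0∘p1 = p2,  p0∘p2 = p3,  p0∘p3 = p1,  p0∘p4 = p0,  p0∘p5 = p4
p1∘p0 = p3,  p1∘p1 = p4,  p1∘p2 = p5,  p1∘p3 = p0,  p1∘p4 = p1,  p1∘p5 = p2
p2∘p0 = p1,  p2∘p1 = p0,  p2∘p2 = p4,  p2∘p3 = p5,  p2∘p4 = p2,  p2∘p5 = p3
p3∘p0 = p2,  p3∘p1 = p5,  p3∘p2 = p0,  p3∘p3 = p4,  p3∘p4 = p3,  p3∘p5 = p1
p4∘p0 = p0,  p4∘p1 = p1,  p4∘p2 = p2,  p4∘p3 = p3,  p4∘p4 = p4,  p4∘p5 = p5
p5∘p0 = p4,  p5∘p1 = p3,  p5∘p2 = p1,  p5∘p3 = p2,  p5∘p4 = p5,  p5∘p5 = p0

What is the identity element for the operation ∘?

The identity e satisfies e ∘ x = x for all x, so its row in the table reproduces the column headers.
Row p4 reads: p0, p1, p2, p3, p4, p5 — exactly the header order. So p4 is the identity.

p4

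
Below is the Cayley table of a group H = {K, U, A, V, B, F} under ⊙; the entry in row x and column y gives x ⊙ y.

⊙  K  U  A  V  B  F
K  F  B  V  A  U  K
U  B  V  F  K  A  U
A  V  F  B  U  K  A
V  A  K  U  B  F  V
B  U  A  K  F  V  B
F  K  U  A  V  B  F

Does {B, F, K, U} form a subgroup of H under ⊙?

B ⊙ B = V, which is not in {B, F, K, U}.
The subset is not closed under ⊙, so it is not a subgroup.

No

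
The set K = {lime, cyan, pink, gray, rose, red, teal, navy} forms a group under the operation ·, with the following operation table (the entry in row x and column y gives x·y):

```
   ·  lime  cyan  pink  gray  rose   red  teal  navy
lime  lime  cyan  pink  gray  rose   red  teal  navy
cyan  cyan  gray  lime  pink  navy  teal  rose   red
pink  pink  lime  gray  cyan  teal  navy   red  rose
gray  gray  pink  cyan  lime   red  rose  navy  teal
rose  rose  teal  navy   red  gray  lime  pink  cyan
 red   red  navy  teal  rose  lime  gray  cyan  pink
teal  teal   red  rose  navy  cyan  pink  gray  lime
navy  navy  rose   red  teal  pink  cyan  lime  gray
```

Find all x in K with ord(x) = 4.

{cyan, navy, pink, red, rose, teal}

Identity is lime. Compute the order of each non-identity element by repeated multiplication:
  cyan: cyan → gray → pink → lime  (order 4)
  pink: pink → gray → cyan → lime  (order 4)
  gray: gray → lime  (order 2)
  rose: rose → gray → red → lime  (order 4)
  red: red → gray → rose → lime  (order 4)
  teal: teal → gray → navy → lime  (order 4)
  navy: navy → gray → teal → lime  (order 4)
Elements of order 4: {cyan, navy, pink, red, rose, teal}.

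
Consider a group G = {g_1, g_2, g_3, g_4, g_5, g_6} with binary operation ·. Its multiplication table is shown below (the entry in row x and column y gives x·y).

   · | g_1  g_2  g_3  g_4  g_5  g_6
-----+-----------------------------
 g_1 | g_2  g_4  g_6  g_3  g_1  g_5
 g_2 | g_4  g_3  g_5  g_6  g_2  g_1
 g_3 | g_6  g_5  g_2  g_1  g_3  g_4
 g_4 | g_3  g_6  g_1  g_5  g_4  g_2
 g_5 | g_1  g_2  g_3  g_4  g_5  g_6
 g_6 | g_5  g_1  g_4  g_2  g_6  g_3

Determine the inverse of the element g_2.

First locate the identity: row g_5 matches the header, so g_5 is the identity.
Scan row g_2 for g_5: g_2·g_3 = g_5. Hence g_2^(-1) = g_3.

g_3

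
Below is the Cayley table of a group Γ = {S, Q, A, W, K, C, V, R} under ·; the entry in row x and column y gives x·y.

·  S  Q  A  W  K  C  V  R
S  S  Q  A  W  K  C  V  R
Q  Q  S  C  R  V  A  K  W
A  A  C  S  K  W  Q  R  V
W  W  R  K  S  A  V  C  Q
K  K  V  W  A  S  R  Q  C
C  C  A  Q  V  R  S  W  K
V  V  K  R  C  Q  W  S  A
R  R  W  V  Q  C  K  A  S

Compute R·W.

Read row R, column W: R·W = Q.

Q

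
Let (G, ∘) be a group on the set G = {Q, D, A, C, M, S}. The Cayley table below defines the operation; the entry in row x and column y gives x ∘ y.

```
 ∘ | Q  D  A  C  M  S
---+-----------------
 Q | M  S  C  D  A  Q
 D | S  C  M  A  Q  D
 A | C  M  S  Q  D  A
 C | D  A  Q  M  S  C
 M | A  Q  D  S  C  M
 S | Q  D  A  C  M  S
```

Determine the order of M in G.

The identity element is S (its row matches the header).
M^1 = M
M^2 = M ∘ M = C
M^3 = C ∘ M = S
The first power of M equal to the identity is M^3, so ord(M) = 3.

3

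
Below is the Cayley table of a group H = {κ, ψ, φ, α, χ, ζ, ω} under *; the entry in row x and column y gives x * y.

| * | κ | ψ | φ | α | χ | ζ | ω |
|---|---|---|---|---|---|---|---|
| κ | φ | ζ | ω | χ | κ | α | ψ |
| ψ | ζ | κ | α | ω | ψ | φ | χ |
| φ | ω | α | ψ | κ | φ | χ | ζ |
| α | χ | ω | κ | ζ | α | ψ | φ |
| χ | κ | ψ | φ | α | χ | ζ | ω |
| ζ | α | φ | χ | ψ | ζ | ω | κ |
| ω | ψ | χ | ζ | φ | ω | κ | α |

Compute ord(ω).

7

The identity element is χ (its row matches the header).
ω^1 = ω
ω^2 = ω * ω = α
ω^3 = α * ω = φ
ω^4 = φ * ω = ζ
ω^5 = ζ * ω = κ
ω^6 = κ * ω = ψ
ω^7 = ψ * ω = χ
The first power of ω equal to the identity is ω^7, so ord(ω) = 7.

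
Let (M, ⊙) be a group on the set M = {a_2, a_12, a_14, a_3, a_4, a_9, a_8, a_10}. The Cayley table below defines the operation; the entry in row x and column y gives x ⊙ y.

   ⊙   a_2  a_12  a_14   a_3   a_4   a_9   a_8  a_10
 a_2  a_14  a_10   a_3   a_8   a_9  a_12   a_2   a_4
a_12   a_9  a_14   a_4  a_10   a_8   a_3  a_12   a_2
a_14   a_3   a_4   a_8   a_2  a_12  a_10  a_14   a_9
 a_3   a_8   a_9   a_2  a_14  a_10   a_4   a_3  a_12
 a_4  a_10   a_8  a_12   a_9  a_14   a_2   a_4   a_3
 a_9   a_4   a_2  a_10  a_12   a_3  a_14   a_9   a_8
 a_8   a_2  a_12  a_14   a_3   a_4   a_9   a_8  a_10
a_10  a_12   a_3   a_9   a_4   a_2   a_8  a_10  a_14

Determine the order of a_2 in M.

The identity element is a_8 (its row matches the header).
a_2^1 = a_2
a_2^2 = a_2 ⊙ a_2 = a_14
a_2^3 = a_14 ⊙ a_2 = a_3
a_2^4 = a_3 ⊙ a_2 = a_8
The first power of a_2 equal to the identity is a_2^4, so ord(a_2) = 4.

4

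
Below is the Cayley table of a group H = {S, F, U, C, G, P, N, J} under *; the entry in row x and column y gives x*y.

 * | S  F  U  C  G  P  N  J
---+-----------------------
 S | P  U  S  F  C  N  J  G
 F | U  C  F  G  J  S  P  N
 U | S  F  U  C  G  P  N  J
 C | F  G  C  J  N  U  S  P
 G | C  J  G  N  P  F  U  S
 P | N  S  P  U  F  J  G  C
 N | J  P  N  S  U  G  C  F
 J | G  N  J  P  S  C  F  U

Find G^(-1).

N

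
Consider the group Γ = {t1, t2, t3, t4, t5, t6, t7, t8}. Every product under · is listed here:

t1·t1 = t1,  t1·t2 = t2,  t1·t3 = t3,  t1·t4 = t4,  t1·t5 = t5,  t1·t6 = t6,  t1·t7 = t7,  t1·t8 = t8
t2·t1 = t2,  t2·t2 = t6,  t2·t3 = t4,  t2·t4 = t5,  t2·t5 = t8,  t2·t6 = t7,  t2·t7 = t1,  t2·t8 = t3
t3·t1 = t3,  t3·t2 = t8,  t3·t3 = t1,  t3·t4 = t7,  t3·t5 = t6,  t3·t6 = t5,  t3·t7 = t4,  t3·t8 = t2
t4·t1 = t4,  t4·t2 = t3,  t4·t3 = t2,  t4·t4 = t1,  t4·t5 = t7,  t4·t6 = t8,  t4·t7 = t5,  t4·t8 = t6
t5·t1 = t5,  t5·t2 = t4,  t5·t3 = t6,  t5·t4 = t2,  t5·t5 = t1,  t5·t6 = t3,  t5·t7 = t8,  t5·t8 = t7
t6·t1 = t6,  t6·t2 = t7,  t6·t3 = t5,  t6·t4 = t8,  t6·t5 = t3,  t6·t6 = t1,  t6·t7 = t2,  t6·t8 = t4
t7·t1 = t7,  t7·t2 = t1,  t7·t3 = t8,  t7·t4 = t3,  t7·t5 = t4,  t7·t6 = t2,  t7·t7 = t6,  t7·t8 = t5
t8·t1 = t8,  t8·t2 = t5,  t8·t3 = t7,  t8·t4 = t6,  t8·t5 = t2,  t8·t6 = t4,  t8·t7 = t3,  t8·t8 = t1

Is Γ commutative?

No

t7·t5 = t4 but t5·t7 = t8.
Since t7 and t5 do not commute, Γ is not abelian.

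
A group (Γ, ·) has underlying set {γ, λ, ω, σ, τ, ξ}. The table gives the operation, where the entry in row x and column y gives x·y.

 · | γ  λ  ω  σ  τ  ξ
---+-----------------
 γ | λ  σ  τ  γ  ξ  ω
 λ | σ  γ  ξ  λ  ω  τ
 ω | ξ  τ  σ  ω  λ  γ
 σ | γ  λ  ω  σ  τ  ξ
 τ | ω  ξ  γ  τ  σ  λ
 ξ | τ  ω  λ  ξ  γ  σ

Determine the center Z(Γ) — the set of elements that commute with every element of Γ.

An element z is central iff its row equals its column in the table.
For ω: ω·γ = ξ ≠ τ = γ·ω, so ω ∉ Z.
Checking each element this way leaves Z(Γ) = {σ}.

{σ}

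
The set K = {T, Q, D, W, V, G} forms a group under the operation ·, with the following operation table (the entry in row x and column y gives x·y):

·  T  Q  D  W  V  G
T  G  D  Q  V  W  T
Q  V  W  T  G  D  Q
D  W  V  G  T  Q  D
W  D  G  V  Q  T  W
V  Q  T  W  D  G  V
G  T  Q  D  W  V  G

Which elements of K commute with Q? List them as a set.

{G, Q, W}

Compare row Q with column Q entry by entry.
W·Q = G = Q·W, so W commutes with Q.
T·Q = D but Q·T = V, so T does not.
Collecting the elements that commute with Q: C(Q) = {G, Q, W}.
(Structurally, K here is isomorphic to the symmetric group S_3.)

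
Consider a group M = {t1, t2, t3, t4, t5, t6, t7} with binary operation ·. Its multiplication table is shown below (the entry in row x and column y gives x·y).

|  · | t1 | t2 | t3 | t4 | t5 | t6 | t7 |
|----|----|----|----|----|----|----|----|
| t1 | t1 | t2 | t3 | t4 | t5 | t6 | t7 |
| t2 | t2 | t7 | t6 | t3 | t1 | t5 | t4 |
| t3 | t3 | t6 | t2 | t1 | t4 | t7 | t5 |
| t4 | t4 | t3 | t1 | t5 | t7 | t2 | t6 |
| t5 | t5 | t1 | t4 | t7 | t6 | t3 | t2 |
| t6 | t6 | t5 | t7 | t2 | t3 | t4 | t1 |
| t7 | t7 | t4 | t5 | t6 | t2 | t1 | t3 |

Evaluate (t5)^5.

t7

t5^1 = t5
t5^2 = t5·t5 = t6
t5^3 = t6·t5 = t3
t5^4 = t3·t5 = t4
t5^5 = t4·t5 = t7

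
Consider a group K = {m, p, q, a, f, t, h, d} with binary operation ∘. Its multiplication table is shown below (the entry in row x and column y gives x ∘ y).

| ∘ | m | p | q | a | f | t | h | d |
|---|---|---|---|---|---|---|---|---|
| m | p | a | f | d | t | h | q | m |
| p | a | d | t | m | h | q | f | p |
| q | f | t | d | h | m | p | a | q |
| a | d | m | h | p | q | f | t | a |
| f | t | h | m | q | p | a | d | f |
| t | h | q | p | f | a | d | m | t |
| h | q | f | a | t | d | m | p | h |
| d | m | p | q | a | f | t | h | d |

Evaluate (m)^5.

m^1 = m
m^2 = m ∘ m = p
m^3 = p ∘ m = a
m^4 = a ∘ m = d
m^5 = d ∘ m = m

m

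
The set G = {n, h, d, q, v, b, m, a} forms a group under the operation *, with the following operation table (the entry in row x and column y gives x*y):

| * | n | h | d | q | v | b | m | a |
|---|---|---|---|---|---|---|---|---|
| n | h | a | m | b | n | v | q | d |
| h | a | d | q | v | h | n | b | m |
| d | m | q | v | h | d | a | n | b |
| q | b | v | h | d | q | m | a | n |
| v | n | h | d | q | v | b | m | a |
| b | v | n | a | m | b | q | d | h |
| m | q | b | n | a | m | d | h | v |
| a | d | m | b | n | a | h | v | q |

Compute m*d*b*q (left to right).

q

m*d = n
n*b = v
v*q = q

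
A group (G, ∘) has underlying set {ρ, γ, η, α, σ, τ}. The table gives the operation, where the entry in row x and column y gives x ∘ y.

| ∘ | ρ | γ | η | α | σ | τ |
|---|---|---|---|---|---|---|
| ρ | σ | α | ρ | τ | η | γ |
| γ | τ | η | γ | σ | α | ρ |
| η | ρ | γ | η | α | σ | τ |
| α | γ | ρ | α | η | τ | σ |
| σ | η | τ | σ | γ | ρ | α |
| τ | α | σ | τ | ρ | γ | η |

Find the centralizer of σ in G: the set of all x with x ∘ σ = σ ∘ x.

Compare row σ with column σ entry by entry.
ρ ∘ σ = η = σ ∘ ρ, so ρ commutes with σ.
τ ∘ σ = γ but σ ∘ τ = α, so τ does not.
Collecting the elements that commute with σ: C(σ) = {η, ρ, σ}.

{η, ρ, σ}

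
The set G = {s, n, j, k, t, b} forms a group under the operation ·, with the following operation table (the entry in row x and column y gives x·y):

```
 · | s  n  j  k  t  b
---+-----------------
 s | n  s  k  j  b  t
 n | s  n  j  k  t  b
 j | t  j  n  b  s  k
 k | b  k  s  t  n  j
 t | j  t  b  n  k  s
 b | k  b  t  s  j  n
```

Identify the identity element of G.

n

The identity e satisfies e·x = x for all x, so its row in the table reproduces the column headers.
Row n reads: s, n, j, k, t, b — exactly the header order. So n is the identity.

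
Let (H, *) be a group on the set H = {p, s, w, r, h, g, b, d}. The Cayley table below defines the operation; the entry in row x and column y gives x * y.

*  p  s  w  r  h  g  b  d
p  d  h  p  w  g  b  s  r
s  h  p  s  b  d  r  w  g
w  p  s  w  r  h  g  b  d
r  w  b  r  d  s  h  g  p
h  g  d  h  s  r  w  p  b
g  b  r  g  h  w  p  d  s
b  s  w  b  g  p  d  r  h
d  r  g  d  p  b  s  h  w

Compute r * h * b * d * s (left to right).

g

r * h = s
s * b = w
w * d = d
d * s = g
(Structurally, H here is isomorphic to the cyclic group Z_8.)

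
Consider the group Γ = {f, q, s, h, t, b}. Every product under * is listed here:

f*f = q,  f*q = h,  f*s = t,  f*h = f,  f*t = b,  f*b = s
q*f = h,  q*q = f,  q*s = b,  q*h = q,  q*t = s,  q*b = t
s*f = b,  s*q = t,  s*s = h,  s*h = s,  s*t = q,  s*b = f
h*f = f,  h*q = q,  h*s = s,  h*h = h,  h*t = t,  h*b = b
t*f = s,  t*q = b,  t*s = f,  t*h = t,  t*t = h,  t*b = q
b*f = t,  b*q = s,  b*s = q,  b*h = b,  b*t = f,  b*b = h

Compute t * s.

Read row t, column s: t * s = f.

f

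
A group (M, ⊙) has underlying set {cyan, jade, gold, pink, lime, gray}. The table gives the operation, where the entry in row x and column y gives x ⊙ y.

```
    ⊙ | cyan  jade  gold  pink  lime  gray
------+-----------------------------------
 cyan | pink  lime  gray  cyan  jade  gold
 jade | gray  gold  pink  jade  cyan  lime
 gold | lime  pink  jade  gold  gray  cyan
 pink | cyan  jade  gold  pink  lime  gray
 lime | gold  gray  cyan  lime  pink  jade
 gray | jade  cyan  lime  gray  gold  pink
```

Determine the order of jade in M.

The identity element is pink (its row matches the header).
jade^1 = jade
jade^2 = jade ⊙ jade = gold
jade^3 = gold ⊙ jade = pink
The first power of jade equal to the identity is jade^3, so ord(jade) = 3.

3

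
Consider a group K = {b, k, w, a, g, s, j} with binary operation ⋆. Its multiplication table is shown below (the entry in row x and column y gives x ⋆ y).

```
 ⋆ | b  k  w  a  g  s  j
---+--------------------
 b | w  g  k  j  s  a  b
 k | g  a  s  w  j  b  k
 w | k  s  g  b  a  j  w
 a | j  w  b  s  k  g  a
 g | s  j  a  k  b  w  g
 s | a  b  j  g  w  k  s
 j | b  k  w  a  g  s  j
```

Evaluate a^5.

w

a^1 = a
a^2 = a ⋆ a = s
a^3 = s ⋆ a = g
a^4 = g ⋆ a = k
a^5 = k ⋆ a = w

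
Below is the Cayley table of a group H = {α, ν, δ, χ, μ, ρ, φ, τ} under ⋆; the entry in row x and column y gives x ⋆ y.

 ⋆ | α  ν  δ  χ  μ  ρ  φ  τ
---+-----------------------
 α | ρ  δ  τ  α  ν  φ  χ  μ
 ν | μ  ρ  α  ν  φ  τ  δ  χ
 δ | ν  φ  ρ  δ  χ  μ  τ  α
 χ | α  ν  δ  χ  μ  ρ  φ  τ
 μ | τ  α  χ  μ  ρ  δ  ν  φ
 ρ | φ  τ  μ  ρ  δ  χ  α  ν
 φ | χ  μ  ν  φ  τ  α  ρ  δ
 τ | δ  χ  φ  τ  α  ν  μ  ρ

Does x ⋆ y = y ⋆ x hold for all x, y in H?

No

α ⋆ δ = τ but δ ⋆ α = ν.
Since α and δ do not commute, H is not abelian.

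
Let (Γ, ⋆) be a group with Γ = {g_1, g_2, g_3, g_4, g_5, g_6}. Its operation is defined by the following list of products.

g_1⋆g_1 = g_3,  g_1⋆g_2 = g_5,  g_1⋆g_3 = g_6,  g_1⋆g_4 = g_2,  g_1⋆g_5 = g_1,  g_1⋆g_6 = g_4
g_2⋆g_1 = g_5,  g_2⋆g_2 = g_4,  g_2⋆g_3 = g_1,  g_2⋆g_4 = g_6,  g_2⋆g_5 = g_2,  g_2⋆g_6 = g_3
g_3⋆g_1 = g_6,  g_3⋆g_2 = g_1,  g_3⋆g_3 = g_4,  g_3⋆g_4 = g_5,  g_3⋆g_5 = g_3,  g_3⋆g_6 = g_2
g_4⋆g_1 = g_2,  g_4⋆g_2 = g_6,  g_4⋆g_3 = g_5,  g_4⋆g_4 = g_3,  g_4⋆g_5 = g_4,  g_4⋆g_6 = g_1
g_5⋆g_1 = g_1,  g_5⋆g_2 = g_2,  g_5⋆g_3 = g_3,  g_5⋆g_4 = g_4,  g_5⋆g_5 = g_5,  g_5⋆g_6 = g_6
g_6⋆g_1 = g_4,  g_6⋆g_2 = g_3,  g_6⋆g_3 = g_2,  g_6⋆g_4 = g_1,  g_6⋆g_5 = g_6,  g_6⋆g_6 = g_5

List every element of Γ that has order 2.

{g_6}

Identity is g_5. Compute the order of each non-identity element by repeated multiplication:
  g_1: g_1 → g_3 → g_6 → g_4 → g_2 → g_5  (order 6)
  g_2: g_2 → g_4 → g_6 → g_3 → g_1 → g_5  (order 6)
  g_3: g_3 → g_4 → g_5  (order 3)
  g_4: g_4 → g_3 → g_5  (order 3)
  g_6: g_6 → g_5  (order 2)
Elements of order 2: {g_6}.
(Structurally, Γ here is isomorphic to the cyclic group Z_6.)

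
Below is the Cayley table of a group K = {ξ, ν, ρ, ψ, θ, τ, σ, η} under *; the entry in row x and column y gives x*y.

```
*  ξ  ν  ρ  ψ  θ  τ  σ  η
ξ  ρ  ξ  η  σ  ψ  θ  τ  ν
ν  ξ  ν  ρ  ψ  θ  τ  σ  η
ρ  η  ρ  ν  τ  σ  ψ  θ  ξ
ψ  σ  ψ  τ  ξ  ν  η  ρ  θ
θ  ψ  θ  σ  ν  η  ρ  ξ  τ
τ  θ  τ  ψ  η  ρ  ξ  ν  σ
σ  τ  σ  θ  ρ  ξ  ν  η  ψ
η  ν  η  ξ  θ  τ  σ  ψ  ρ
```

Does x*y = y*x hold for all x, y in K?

Yes

Check whether the table is symmetric across its main diagonal.
Every entry (row x, col y) equals the entry (row y, col x), so K is abelian.
(In fact K ≅ the cyclic group Z_8.)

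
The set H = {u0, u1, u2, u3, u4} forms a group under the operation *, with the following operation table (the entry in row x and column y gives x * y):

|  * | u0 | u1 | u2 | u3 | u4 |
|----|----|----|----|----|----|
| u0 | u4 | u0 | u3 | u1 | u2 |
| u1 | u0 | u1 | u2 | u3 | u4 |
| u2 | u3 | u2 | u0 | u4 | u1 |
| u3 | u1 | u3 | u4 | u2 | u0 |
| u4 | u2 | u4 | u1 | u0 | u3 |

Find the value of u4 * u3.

Read row u4, column u3: u4 * u3 = u0.

u0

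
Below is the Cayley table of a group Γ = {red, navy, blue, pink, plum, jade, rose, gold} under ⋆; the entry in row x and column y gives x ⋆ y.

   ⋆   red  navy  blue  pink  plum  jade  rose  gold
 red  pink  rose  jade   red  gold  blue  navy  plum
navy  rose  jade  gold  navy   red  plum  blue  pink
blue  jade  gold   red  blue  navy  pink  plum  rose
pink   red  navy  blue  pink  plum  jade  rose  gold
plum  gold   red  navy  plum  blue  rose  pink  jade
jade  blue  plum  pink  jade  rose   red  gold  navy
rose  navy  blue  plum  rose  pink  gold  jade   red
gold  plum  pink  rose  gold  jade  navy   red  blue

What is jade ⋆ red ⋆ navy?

gold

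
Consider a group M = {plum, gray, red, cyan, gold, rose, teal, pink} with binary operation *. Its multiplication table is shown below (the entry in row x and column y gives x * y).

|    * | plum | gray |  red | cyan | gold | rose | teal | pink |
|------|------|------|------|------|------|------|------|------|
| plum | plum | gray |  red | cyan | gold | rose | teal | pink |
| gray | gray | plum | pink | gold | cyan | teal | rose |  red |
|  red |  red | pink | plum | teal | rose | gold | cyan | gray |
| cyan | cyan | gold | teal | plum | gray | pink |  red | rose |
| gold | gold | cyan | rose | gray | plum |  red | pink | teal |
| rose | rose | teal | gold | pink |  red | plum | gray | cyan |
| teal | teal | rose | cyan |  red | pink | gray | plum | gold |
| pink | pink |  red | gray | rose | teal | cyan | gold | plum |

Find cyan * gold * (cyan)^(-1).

The identity is plum. In row cyan, the entry plum sits in column cyan, so cyan^(-1) = cyan.
cyan * gold = gray
gray * cyan = gold

gold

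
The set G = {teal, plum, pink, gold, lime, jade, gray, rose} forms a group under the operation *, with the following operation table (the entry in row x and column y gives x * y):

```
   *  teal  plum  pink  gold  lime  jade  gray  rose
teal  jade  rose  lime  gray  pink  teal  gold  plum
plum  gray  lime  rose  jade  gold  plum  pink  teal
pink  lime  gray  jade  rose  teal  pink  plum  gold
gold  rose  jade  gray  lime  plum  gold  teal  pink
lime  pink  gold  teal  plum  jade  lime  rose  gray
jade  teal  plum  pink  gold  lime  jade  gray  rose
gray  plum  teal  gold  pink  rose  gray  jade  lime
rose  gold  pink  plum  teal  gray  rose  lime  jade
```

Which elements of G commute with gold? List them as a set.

Compare row gold with column gold entry by entry.
lime * gold = plum = gold * lime, so lime commutes with gold.
teal * gold = gray but gold * teal = rose, so teal does not.
Collecting the elements that commute with gold: C(gold) = {gold, jade, lime, plum}.
(Structurally, G here is isomorphic to the dihedral group D_4.)

{gold, jade, lime, plum}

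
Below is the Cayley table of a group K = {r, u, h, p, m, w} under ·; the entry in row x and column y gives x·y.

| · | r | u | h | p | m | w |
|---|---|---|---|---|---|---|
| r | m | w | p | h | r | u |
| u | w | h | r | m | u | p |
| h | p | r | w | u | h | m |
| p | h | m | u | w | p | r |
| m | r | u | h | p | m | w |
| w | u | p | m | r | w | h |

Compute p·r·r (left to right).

p

p·r = h
h·r = p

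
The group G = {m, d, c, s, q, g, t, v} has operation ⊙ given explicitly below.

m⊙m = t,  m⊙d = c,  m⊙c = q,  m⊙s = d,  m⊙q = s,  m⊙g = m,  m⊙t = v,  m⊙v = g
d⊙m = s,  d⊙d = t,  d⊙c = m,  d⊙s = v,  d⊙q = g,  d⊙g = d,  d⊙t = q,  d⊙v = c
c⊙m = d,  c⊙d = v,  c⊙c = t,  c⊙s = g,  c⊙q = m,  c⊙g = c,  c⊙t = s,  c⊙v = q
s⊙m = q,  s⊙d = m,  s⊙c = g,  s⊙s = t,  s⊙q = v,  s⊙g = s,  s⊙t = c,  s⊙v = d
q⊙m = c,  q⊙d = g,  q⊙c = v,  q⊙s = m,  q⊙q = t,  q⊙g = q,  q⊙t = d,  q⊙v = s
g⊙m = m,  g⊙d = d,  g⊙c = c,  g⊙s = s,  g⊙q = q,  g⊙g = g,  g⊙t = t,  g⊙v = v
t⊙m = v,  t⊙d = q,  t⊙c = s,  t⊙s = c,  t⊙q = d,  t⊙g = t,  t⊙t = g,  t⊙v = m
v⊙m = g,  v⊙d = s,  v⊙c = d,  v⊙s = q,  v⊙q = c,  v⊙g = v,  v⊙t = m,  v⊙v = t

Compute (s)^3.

c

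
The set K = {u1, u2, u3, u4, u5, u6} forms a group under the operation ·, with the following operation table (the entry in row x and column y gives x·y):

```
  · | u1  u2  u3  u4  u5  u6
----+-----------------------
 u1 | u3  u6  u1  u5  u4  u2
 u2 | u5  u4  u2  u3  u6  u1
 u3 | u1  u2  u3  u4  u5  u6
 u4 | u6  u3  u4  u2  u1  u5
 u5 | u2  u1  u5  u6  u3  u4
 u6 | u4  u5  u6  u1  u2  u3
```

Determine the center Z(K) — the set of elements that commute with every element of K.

{u3}

An element z is central iff its row equals its column in the table.
For u5: u5·u4 = u6 ≠ u1 = u4·u5, so u5 ∉ Z.
Checking each element this way leaves Z(K) = {u3}.
(Structurally, K here is isomorphic to the symmetric group S_3.)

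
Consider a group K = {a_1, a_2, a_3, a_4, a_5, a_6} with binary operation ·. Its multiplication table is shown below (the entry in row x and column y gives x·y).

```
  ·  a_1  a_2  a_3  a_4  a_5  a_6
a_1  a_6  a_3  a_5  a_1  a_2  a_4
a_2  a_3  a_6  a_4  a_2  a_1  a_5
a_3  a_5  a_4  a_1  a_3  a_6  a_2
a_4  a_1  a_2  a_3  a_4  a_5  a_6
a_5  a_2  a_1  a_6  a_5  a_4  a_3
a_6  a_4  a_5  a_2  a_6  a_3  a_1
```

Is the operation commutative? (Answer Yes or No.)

Check whether the table is symmetric across its main diagonal.
Every entry (row x, col y) equals the entry (row y, col x), so K is abelian.

Yes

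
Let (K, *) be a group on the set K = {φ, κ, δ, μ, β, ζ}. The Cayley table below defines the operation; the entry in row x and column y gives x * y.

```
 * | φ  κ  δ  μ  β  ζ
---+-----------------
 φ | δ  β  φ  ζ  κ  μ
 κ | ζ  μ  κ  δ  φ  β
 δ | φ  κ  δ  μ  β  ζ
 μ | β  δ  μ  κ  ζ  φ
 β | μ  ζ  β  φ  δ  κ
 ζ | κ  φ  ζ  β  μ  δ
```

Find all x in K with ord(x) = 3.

{κ, μ}

Identity is δ. Compute the order of each non-identity element by repeated multiplication:
  φ: φ → δ  (order 2)
  κ: κ → μ → δ  (order 3)
  μ: μ → κ → δ  (order 3)
  β: β → δ  (order 2)
  ζ: ζ → δ  (order 2)
Elements of order 3: {κ, μ}.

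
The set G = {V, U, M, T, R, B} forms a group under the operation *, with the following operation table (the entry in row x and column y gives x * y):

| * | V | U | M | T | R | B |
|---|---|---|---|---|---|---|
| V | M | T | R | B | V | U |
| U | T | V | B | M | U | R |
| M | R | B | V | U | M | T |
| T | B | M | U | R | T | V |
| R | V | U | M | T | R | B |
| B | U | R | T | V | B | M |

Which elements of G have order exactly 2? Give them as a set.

{T}

Identity is R. Compute the order of each non-identity element by repeated multiplication:
  V: V → M → R  (order 3)
  U: U → V → T → M → B → R  (order 6)
  M: M → V → R  (order 3)
  T: T → R  (order 2)
  B: B → M → T → V → U → R  (order 6)
Elements of order 2: {T}.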